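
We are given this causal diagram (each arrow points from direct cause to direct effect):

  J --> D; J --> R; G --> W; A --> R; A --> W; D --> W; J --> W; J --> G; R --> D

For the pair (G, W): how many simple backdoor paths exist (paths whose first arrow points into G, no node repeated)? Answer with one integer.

A backdoor path from G to W is any simple undirected path whose first edge points into G (i.e. leaves G via a parent).
Parents of G: {J}.
Enumerating:
  P1: G <- J -> R <- A -> W
  P2: G <- J -> R -> D -> W
  P3: G <- J -> D <- R <- A -> W
  P4: G <- J -> D -> W
  P5: G <- J -> W
That exhausts the simple backdoor paths. Count: 5.

5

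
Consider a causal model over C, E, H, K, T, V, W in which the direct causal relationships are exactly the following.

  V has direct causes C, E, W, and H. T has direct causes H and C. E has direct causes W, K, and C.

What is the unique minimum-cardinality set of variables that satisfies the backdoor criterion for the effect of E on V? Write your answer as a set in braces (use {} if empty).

Variables eligible for adjustment (non-descendants of E, excluding E and V): {C, H, K, T, W}.
Backdoor paths from E to V:
  P1: E <- C -> T <- H -> V
  P2: E <- C -> V
  P3: E <- W -> V
The empty set is not sufficient: P2 (E <- C -> V) has no collider blocking it and no conditioned non-collider, so it is open.
Try {C, W}:
  P1: blocked at fork node C ∈ conditioning set.
  P2: blocked at fork node C ∈ conditioning set.
  P3: blocked at fork node W ∈ conditioning set.
{C, W} contains no descendant of E and blocks every backdoor path.
Every element of {C, W} is needed (dropping C leaves P2 open; dropping W leaves P3 open), so no proper subset is valid.
Among all size-2 subsets of the eligible variables, only {C, W} blocks every backdoor path, so it is the unique smallest valid adjustment set.

{C, W}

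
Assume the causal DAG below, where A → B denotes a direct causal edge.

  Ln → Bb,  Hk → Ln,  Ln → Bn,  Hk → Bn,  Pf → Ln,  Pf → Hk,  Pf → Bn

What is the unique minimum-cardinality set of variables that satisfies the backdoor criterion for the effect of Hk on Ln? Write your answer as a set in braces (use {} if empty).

{Pf}

Variables eligible for adjustment (non-descendants of Hk, excluding Hk and Ln): {Pf}.
Backdoor paths from Hk to Ln:
  P1: Hk <- Pf -> Ln
  P2: Hk <- Pf -> Bn <- Ln
The empty set is not sufficient: P1 (Hk <- Pf -> Ln) has no collider blocking it and no conditioned non-collider, so it is open.
Try {Pf}:
  P1: blocked at fork node Pf ∈ conditioning set.
  P2: blocked at fork node Pf ∈ conditioning set.
{Pf} contains no descendant of Hk and blocks every backdoor path.
{Pf} is the unique smallest valid adjustment set.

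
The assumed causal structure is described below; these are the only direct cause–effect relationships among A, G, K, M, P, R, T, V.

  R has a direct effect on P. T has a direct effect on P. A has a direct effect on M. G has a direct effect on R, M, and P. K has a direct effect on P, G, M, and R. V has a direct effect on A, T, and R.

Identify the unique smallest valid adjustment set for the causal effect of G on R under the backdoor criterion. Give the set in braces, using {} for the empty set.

Variables eligible for adjustment (non-descendants of G, excluding G and R): {A, K, T, V}.
Backdoor paths from G to R:
  P1: G <- K -> M <- A <- V -> T -> P <- R
  P2: G <- K -> M <- A <- V -> R
  P3: G <- K -> R
  P4: G <- K -> P <- T <- V -> R
  P5: G <- K -> P <- R
The empty set is not sufficient: P3 (G <- K -> R) has no collider blocking it and no conditioned non-collider, so it is open.
Try {K}:
  P1: blocked at fork node K ∈ conditioning set.
  P2: blocked at fork node K ∈ conditioning set.
  P3: blocked at fork node K ∈ conditioning set.
  P4: blocked at fork node K ∈ conditioning set.
  P5: blocked at fork node K ∈ conditioning set.
{K} contains no descendant of G and blocks every backdoor path.
No other singleton works — e.g. {V} leaves P3 open — so {K} is the unique smallest valid adjustment set.

{K}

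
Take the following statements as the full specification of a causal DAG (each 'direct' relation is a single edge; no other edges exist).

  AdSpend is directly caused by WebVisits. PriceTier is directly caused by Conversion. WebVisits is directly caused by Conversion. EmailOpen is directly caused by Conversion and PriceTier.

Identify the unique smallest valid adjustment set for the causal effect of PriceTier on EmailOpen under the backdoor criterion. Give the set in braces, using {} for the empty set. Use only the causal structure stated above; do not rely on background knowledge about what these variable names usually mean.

{Conversion}

Variables eligible for adjustment (non-descendants of PriceTier, excluding PriceTier and EmailOpen): {AdSpend, Conversion, WebVisits}.
Backdoor paths from PriceTier to EmailOpen:
  P1: PriceTier <- Conversion -> EmailOpen
The empty set is not sufficient: P1 (PriceTier <- Conversion -> EmailOpen) has no collider blocking it and no conditioned non-collider, so it is open.
Try {Conversion}:
  P1: blocked at fork node Conversion ∈ conditioning set.
{Conversion} contains no descendant of PriceTier and blocks every backdoor path.
No other singleton works — e.g. {WebVisits} leaves P1 open — so {Conversion} is the unique smallest valid adjustment set.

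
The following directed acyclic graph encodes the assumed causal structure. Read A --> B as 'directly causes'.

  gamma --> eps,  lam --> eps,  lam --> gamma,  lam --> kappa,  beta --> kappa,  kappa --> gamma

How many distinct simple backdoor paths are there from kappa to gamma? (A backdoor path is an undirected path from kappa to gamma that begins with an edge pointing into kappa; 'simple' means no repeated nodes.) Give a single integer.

2

A backdoor path from kappa to gamma is any simple undirected path whose first edge points into kappa (i.e. leaves kappa via a parent).
Parents of kappa: {beta, lam}.
Enumerating:
  P1: kappa <- lam -> gamma
  P2: kappa <- lam -> eps <- gamma
That exhausts the simple backdoor paths. Count: 2.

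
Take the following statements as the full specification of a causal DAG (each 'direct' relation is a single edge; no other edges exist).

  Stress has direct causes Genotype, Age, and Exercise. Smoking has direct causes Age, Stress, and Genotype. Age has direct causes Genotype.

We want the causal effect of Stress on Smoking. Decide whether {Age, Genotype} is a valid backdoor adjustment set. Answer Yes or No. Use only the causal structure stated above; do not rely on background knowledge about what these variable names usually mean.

Backdoor paths from Stress to Smoking (paths whose first edge points into Stress):
  P1: Stress <- Genotype -> Age -> Smoking
  P2: Stress <- Genotype -> Smoking
  P3: Stress <- Age <- Genotype -> Smoking
  P4: Stress <- Age -> Smoking
Condition 1 (no descendant of Stress in the set): holds — descendants of Stress are {Smoking}; none are in {Age, Genotype}.
Condition 2 (every backdoor path blocked by {Age, Genotype}):
  P1: blocked at fork node Genotype ∈ conditioning set.
  P2: blocked at fork node Genotype ∈ conditioning set.
  P3: blocked at chain node Age ∈ conditioning set.
  P4: blocked at fork node Age ∈ conditioning set.
{Age, Genotype} satisfies the backdoor criterion.

Yes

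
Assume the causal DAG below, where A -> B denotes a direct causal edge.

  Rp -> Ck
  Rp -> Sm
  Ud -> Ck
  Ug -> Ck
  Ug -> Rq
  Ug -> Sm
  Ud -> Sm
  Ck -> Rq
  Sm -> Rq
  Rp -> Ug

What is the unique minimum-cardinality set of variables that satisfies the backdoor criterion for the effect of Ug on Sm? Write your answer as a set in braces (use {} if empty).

Variables eligible for adjustment (non-descendants of Ug, excluding Ug and Sm): {Rp, Ud}.
Backdoor paths from Ug to Sm:
  P1: Ug <- Rp -> Ck <- Ud -> Sm
  P2: Ug <- Rp -> Ck -> Rq <- Sm
  P3: Ug <- Rp -> Sm
The empty set is not sufficient: P3 (Ug <- Rp -> Sm) has no collider blocking it and no conditioned non-collider, so it is open.
Try {Rp}:
  P1: blocked at fork node Rp ∈ conditioning set.
  P2: blocked at fork node Rp ∈ conditioning set.
  P3: blocked at fork node Rp ∈ conditioning set.
{Rp} contains no descendant of Ug and blocks every backdoor path.
No other singleton works — e.g. {Ud} leaves P3 open — so {Rp} is the unique smallest valid adjustment set.

{Rp}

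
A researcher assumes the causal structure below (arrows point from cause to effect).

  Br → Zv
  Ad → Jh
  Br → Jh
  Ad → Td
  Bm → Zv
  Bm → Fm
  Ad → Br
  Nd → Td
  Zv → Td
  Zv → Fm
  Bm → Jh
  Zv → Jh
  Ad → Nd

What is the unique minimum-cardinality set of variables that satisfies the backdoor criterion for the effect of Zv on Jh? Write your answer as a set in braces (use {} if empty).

{Bm, Br}

Variables eligible for adjustment (non-descendants of Zv, excluding Zv and Jh): {Ad, Bm, Br, Nd}.
Backdoor paths from Zv to Jh:
  P1: Zv <- Bm -> Jh
  P2: Zv <- Br <- Ad -> Jh
  P3: Zv <- Br -> Jh
The empty set is not sufficient: P1 (Zv <- Bm -> Jh) has no collider blocking it and no conditioned non-collider, so it is open.
Try {Bm, Br}:
  P1: blocked at fork node Bm ∈ conditioning set.
  P2: blocked at chain node Br ∈ conditioning set.
  P3: blocked at fork node Br ∈ conditioning set.
{Bm, Br} contains no descendant of Zv and blocks every backdoor path.
Every element of {Bm, Br} is needed (dropping Bm leaves P1 open; dropping Br leaves P2 open), so no proper subset is valid.
Among all size-2 subsets of the eligible variables, only {Bm, Br} blocks every backdoor path, so it is the unique smallest valid adjustment set.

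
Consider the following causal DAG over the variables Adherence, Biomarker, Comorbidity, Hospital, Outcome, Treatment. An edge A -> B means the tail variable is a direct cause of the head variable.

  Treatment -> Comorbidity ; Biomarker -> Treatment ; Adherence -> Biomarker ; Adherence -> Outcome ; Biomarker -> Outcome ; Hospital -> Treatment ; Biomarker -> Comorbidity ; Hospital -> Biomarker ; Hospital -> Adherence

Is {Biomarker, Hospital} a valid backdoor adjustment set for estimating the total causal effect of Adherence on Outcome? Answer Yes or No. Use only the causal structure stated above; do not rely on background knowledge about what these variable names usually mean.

Backdoor paths from Adherence to Outcome (paths whose first edge points into Adherence):
  P1: Adherence <- Hospital -> Biomarker -> Outcome
  P2: Adherence <- Hospital -> Treatment <- Biomarker -> Outcome
  P3: Adherence <- Hospital -> Treatment -> Comorbidity <- Biomarker -> Outcome
Condition 1 (no descendant of Adherence in the set): FAILS — Biomarker is a descendant of Adherence.
Condition 2 (every backdoor path blocked by {Biomarker, Hospital}):
  P1: blocked at fork node Hospital ∈ conditioning set.
  P2: blocked at fork node Hospital ∈ conditioning set.
  P3: blocked at fork node Hospital ∈ conditioning set.
{Biomarker, Hospital} does not satisfy the backdoor criterion.

No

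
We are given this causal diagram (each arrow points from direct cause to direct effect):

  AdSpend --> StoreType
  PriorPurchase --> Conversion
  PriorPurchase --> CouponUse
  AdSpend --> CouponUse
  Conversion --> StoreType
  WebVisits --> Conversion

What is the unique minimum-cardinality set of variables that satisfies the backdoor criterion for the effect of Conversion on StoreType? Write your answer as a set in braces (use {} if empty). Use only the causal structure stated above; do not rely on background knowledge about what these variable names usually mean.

Variables eligible for adjustment (non-descendants of Conversion, excluding Conversion and StoreType): {AdSpend, CouponUse, PriorPurchase, WebVisits}.
Backdoor paths from Conversion to StoreType:
  P1: Conversion <- PriorPurchase -> CouponUse <- AdSpend -> StoreType
Each backdoor path contains an unconditioned collider, so every path is already blocked with the empty conditioning set:
  P1: blocked at collider CouponUse (neither it nor any descendant is in the conditioning set).
The empty set is therefore the unique smallest valid set.

{}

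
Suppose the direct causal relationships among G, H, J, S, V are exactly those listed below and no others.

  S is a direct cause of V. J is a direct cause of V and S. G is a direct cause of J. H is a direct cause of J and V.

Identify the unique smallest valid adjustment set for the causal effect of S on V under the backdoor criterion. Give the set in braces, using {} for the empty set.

{J}

Variables eligible for adjustment (non-descendants of S, excluding S and V): {G, H, J}.
Backdoor paths from S to V:
  P1: S <- J <- H -> V
  P2: S <- J -> V
The empty set is not sufficient: P1 (S <- J <- H -> V) has no collider blocking it and no conditioned non-collider, so it is open.
Try {J}:
  P1: blocked at chain node J ∈ conditioning set.
  P2: blocked at fork node J ∈ conditioning set.
{J} contains no descendant of S and blocks every backdoor path.
No other singleton works — e.g. {G} leaves P1 open — so {J} is the unique smallest valid adjustment set.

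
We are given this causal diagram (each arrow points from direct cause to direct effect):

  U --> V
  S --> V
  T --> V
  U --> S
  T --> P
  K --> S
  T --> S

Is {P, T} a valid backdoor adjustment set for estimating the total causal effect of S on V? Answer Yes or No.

Backdoor paths from S to V (paths whose first edge points into S):
  P1: S <- U -> V
  P2: S <- T -> V
Condition 1 (no descendant of S in the set): holds — descendants of S are {V}; none are in {P, T}.
Condition 2 (every backdoor path blocked by {P, T}):
  P1: open — no interior node is in the conditioning set.
  P2: blocked at fork node T ∈ conditioning set.
{P, T} does not satisfy the backdoor criterion.

No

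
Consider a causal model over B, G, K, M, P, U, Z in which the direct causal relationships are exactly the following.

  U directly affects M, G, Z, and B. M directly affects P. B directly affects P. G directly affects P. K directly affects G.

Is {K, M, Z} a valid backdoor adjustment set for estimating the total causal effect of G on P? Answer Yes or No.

Backdoor paths from G to P (paths whose first edge points into G):
  P1: G <- U -> M -> P
  P2: G <- U -> B -> P
Condition 1 (no descendant of G in the set): holds — descendants of G are {P}; none are in {K, M, Z}.
Condition 2 (every backdoor path blocked by {K, M, Z}):
  P1: blocked at chain node M ∈ conditioning set.
  P2: open — no interior node is in the conditioning set.
{K, M, Z} does not satisfy the backdoor criterion.

No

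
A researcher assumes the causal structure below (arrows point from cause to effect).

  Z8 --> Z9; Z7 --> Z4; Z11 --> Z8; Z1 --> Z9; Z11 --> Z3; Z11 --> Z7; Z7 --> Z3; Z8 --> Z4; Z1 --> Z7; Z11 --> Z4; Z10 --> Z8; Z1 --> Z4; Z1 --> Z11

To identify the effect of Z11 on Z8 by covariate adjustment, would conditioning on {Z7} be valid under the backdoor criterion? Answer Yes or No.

No

Backdoor paths from Z11 to Z8 (paths whose first edge points into Z11):
  P1: Z11 <- Z1 -> Z7 -> Z4 <- Z8
  P2: Z11 <- Z1 -> Z9 <- Z8
  P3: Z11 <- Z1 -> Z4 <- Z8
Condition 1 (no descendant of Z11 in the set): FAILS — Z7 is a descendant of Z11.
Condition 2 (every backdoor path blocked by {Z7}):
  P1: blocked at chain node Z7 ∈ conditioning set.
  P2: blocked at collider Z9 (neither it nor any descendant is in the conditioning set).
  P3: blocked at collider Z4 (neither it nor any descendant is in the conditioning set).
{Z7} does not satisfy the backdoor criterion.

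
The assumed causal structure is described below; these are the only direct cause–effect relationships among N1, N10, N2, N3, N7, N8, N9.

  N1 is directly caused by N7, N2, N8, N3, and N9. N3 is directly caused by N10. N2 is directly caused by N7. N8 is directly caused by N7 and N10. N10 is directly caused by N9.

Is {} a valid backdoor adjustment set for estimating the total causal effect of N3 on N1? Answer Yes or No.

No

Backdoor paths from N3 to N1 (paths whose first edge points into N3):
  P1: N3 <- N10 <- N9 -> N1
  P2: N3 <- N10 -> N8 <- N7 -> N2 -> N1
  P3: N3 <- N10 -> N8 <- N7 -> N1
  P4: N3 <- N10 -> N8 -> N1
Condition 1 (no descendant of N3 in the set): holds — descendants of N3 are {N1}; none are in {}.
Condition 2 (every backdoor path blocked by {}):
  P1: open — no interior node is in the conditioning set.
  P2: blocked at collider N8 (neither it nor any descendant is in the conditioning set).
  P3: blocked at collider N8 (neither it nor any descendant is in the conditioning set).
  P4: open — no interior node is in the conditioning set.
{} does not satisfy the backdoor criterion.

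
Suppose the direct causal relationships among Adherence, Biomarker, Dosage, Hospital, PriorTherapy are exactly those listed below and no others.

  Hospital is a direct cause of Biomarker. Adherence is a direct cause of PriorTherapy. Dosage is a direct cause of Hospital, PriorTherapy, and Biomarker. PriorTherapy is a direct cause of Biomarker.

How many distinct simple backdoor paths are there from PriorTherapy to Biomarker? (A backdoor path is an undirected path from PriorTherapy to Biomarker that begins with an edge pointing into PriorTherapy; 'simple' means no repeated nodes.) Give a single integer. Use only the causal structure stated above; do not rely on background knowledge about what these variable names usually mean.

2

A backdoor path from PriorTherapy to Biomarker is any simple undirected path whose first edge points into PriorTherapy (i.e. leaves PriorTherapy via a parent).
Parents of PriorTherapy: {Adherence, Dosage}.
Enumerating:
  P1: PriorTherapy <- Dosage -> Hospital -> Biomarker
  P2: PriorTherapy <- Dosage -> Biomarker
That exhausts the simple backdoor paths. Count: 2.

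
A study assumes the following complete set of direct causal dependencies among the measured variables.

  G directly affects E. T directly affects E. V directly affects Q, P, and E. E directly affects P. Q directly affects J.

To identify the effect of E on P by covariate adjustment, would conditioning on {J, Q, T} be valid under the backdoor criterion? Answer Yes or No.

No

Backdoor paths from E to P (paths whose first edge points into E):
  P1: E <- V -> P
Condition 1 (no descendant of E in the set): holds — descendants of E are {P}; none are in {J, Q, T}.
Condition 2 (every backdoor path blocked by {J, Q, T}):
  P1: open — no interior node is in the conditioning set.
{J, Q, T} does not satisfy the backdoor criterion.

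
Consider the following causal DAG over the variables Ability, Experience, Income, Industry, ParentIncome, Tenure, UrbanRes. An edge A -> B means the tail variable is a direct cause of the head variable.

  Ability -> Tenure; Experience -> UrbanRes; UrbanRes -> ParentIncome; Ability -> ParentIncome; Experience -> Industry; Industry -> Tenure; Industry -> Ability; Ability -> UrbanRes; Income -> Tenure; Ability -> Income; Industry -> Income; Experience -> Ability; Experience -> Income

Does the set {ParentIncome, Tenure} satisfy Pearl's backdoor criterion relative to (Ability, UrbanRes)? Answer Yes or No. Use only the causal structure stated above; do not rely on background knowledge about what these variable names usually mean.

Backdoor paths from Ability to UrbanRes (paths whose first edge points into Ability):
  P1: Ability <- Experience -> UrbanRes
  P2: Ability <- Industry <- Experience -> UrbanRes
  P3: Ability <- Industry -> Income <- Experience -> UrbanRes
  P4: Ability <- Industry -> Tenure <- Income <- Experience -> UrbanRes
Condition 1 (no descendant of Ability in the set): FAILS — ParentIncome and Tenure are descendants of Ability.
Condition 2 (every backdoor path blocked by {ParentIncome, Tenure}):
  P1: open — no interior node is in the conditioning set.
  P2: open — no interior node is in the conditioning set.
  P3: open — collider(s) Income are conditioned on (or have a conditioned descendant) and no non-collider on the path is in the set.
  P4: open — collider(s) Tenure are conditioned on (or have a conditioned descendant) and no non-collider on the path is in the set.
{ParentIncome, Tenure} does not satisfy the backdoor criterion.

No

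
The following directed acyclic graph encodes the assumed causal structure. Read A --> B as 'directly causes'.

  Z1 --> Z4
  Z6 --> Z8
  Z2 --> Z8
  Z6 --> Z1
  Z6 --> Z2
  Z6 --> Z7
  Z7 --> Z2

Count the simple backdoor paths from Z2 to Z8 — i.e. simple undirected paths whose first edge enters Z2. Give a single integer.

A backdoor path from Z2 to Z8 is any simple undirected path whose first edge points into Z2 (i.e. leaves Z2 via a parent).
Parents of Z2: {Z6, Z7}.
Enumerating:
  P1: Z2 <- Z6 -> Z8
  P2: Z2 <- Z7 <- Z6 -> Z8
That exhausts the simple backdoor paths. Count: 2.

2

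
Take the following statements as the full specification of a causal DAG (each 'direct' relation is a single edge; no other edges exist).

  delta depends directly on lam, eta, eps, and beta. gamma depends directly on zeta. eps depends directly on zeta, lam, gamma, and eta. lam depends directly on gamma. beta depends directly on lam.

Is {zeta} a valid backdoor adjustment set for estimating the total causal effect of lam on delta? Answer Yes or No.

Backdoor paths from lam to delta (paths whose first edge points into lam):
  P1: lam <- gamma <- zeta -> eps <- eta -> delta
  P2: lam <- gamma <- zeta -> eps -> delta
  P3: lam <- gamma -> eps <- eta -> delta
  P4: lam <- gamma -> eps -> delta
Condition 1 (no descendant of lam in the set): holds — descendants of lam are {beta, delta, eps}; none are in {zeta}.
Condition 2 (every backdoor path blocked by {zeta}):
  P1: blocked at fork node zeta ∈ conditioning set.
  P2: blocked at fork node zeta ∈ conditioning set.
  P3: blocked at collider eps (neither it nor any descendant is in the conditioning set).
  P4: open — no interior node is in the conditioning set.
{zeta} does not satisfy the backdoor criterion.

No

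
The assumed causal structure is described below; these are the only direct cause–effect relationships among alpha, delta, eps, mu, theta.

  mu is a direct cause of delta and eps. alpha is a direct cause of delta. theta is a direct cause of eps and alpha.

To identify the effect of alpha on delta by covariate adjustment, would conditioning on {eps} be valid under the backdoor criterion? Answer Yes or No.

No

Backdoor paths from alpha to delta (paths whose first edge points into alpha):
  P1: alpha <- theta -> eps <- mu -> delta
Condition 1 (no descendant of alpha in the set): holds — descendants of alpha are {delta}; none are in {eps}.
Condition 2 (every backdoor path blocked by {eps}):
  P1: open — collider(s) eps are conditioned on (or have a conditioned descendant) and no non-collider on the path is in the set.
{eps} does not satisfy the backdoor criterion.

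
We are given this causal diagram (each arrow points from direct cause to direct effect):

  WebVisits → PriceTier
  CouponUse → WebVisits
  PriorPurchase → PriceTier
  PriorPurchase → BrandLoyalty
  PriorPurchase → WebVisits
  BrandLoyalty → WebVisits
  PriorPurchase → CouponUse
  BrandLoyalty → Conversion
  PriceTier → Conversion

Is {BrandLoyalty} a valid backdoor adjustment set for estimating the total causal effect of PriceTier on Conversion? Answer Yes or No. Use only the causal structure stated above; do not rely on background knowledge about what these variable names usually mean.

Backdoor paths from PriceTier to Conversion (paths whose first edge points into PriceTier):
  P1: PriceTier <- PriorPurchase -> BrandLoyalty -> Conversion
  P2: PriceTier <- PriorPurchase -> CouponUse -> WebVisits <- BrandLoyalty -> Conversion
  P3: PriceTier <- PriorPurchase -> WebVisits <- BrandLoyalty -> Conversion
  P4: PriceTier <- WebVisits <- PriorPurchase -> BrandLoyalty -> Conversion
  P5: PriceTier <- WebVisits <- BrandLoyalty -> Conversion
  P6: PriceTier <- WebVisits <- CouponUse <- PriorPurchase -> BrandLoyalty -> Conversion
Condition 1 (no descendant of PriceTier in the set): holds — descendants of PriceTier are {Conversion}; none are in {BrandLoyalty}.
Condition 2 (every backdoor path blocked by {BrandLoyalty}):
  P1: blocked at chain node BrandLoyalty ∈ conditioning set.
  P2: blocked at collider WebVisits (neither it nor any descendant is in the conditioning set).
  P3: blocked at collider WebVisits (neither it nor any descendant is in the conditioning set).
  P4: blocked at chain node BrandLoyalty ∈ conditioning set.
  P5: blocked at fork node BrandLoyalty ∈ conditioning set.
  P6: blocked at chain node BrandLoyalty ∈ conditioning set.
{BrandLoyalty} satisfies the backdoor criterion.

Yes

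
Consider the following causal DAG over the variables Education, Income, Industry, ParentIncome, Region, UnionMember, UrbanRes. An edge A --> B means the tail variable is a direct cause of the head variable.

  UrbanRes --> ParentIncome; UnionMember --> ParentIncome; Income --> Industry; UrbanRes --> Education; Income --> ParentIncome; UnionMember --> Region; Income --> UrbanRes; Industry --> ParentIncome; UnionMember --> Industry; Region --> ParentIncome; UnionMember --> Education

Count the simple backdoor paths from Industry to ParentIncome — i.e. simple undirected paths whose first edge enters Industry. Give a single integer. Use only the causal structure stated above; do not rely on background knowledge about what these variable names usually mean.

8

A backdoor path from Industry to ParentIncome is any simple undirected path whose first edge points into Industry (i.e. leaves Industry via a parent).
Parents of Industry: {Income, UnionMember}.
Enumerating:
  P1: Industry <- Income -> UrbanRes -> ParentIncome
  P2: Industry <- Income -> UrbanRes -> Education <- UnionMember -> Region -> ParentIncome
  P3: Industry <- Income -> UrbanRes -> Education <- UnionMember -> ParentIncome
  P4: Industry <- Income -> ParentIncome
  P5: Industry <- UnionMember -> Region -> ParentIncome
  P6: Industry <- UnionMember -> ParentIncome
  P7: Industry <- UnionMember -> Education <- UrbanRes <- Income -> ParentIncome
  P8: Industry <- UnionMember -> Education <- UrbanRes -> ParentIncome
That exhausts the simple backdoor paths. Count: 8.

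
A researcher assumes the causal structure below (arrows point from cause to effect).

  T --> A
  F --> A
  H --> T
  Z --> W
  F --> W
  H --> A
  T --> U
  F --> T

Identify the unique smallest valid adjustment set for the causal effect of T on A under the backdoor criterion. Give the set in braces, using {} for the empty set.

Variables eligible for adjustment (non-descendants of T, excluding T and A): {F, H, W, Z}.
Backdoor paths from T to A:
  P1: T <- H -> A
  P2: T <- F -> A
The empty set is not sufficient: P1 (T <- H -> A) has no collider blocking it and no conditioned non-collider, so it is open.
Try {F, H}:
  P1: blocked at fork node H ∈ conditioning set.
  P2: blocked at fork node F ∈ conditioning set.
{F, H} contains no descendant of T and blocks every backdoor path.
Every element of {F, H} is needed (dropping F leaves P2 open; dropping H leaves P1 open), so no proper subset is valid.
Among all size-2 subsets of the eligible variables, only {F, H} blocks every backdoor path, so it is the unique smallest valid adjustment set.

{F, H}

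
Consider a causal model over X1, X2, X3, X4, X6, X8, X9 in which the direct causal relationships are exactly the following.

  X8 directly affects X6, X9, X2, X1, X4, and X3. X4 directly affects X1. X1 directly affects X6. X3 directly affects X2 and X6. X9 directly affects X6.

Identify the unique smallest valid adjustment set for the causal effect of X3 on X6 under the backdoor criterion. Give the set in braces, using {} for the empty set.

Variables eligible for adjustment (non-descendants of X3, excluding X3 and X6): {X1, X4, X8, X9}.
Backdoor paths from X3 to X6:
  P1: X3 <- X8 -> X4 -> X1 -> X6
  P2: X3 <- X8 -> X9 -> X6
  P3: X3 <- X8 -> X1 -> X6
  P4: X3 <- X8 -> X6
The empty set is not sufficient: P1 (X3 <- X8 -> X4 -> X1 -> X6) has no collider blocking it and no conditioned non-collider, so it is open.
Try {X8}:
  P1: blocked at fork node X8 ∈ conditioning set.
  P2: blocked at fork node X8 ∈ conditioning set.
  P3: blocked at fork node X8 ∈ conditioning set.
  P4: blocked at fork node X8 ∈ conditioning set.
{X8} contains no descendant of X3 and blocks every backdoor path.
No other singleton works — e.g. {X4} leaves P2 open — so {X8} is the unique smallest valid adjustment set.

{X8}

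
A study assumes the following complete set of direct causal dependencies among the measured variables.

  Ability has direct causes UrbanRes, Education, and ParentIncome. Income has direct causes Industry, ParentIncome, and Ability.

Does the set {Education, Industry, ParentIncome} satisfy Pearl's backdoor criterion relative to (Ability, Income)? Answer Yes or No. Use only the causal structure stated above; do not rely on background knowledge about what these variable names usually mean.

Yes

Backdoor paths from Ability to Income (paths whose first edge points into Ability):
  P1: Ability <- ParentIncome -> Income
Condition 1 (no descendant of Ability in the set): holds — descendants of Ability are {Income}; none are in {Education, Industry, ParentIncome}.
Condition 2 (every backdoor path blocked by {Education, Industry, ParentIncome}):
  P1: blocked at fork node ParentIncome ∈ conditioning set.
{Education, Industry, ParentIncome} satisfies the backdoor criterion.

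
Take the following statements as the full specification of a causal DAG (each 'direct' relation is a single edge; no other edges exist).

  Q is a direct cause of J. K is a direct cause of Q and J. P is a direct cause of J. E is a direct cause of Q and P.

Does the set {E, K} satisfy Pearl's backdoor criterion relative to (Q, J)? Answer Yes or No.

Yes

Backdoor paths from Q to J (paths whose first edge points into Q):
  P1: Q <- K -> J
  P2: Q <- E -> P -> J
Condition 1 (no descendant of Q in the set): holds — descendants of Q are {J}; none are in {E, K}.
Condition 2 (every backdoor path blocked by {E, K}):
  P1: blocked at fork node K ∈ conditioning set.
  P2: blocked at fork node E ∈ conditioning set.
{E, K} satisfies the backdoor criterion.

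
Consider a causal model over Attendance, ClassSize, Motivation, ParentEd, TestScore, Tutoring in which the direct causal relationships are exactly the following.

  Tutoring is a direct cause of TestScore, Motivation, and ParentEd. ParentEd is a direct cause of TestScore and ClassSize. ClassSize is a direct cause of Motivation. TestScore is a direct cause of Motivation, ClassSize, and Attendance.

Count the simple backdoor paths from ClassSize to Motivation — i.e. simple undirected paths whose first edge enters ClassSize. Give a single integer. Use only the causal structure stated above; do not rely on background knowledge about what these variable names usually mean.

7

A backdoor path from ClassSize to Motivation is any simple undirected path whose first edge points into ClassSize (i.e. leaves ClassSize via a parent).
Parents of ClassSize: {ParentEd, TestScore}.
Enumerating:
  P1: ClassSize <- ParentEd <- Tutoring -> TestScore -> Motivation
  P2: ClassSize <- ParentEd <- Tutoring -> Motivation
  P3: ClassSize <- ParentEd -> TestScore <- Tutoring -> Motivation
  P4: ClassSize <- ParentEd -> TestScore -> Motivation
  P5: ClassSize <- TestScore <- Tutoring -> Motivation
  P6: ClassSize <- TestScore <- ParentEd <- Tutoring -> Motivation
  P7: ClassSize <- TestScore -> Motivation
That exhausts the simple backdoor paths. Count: 7.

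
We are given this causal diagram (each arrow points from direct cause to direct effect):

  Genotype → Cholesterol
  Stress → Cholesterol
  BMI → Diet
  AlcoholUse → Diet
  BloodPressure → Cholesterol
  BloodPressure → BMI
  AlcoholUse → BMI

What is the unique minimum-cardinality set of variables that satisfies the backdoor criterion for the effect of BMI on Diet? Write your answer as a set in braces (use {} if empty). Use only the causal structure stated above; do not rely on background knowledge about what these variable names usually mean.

{AlcoholUse}

Variables eligible for adjustment (non-descendants of BMI, excluding BMI and Diet): {AlcoholUse, BloodPressure, Cholesterol, Genotype, Stress}.
Backdoor paths from BMI to Diet:
  P1: BMI <- AlcoholUse -> Diet
The empty set is not sufficient: P1 (BMI <- AlcoholUse -> Diet) has no collider blocking it and no conditioned non-collider, so it is open.
Try {AlcoholUse}:
  P1: blocked at fork node AlcoholUse ∈ conditioning set.
{AlcoholUse} contains no descendant of BMI and blocks every backdoor path.
No other singleton works — e.g. {Genotype} leaves P1 open — so {AlcoholUse} is the unique smallest valid adjustment set.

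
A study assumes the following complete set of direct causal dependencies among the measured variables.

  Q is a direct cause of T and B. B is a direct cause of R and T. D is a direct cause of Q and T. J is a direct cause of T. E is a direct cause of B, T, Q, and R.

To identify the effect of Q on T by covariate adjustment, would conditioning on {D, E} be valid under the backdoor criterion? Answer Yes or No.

Yes

Backdoor paths from Q to T (paths whose first edge points into Q):
  P1: Q <- D -> T
  P2: Q <- E -> B -> T
  P3: Q <- E -> T
  P4: Q <- E -> R <- B -> T
Condition 1 (no descendant of Q in the set): holds — descendants of Q are {B, R, T}; none are in {D, E}.
Condition 2 (every backdoor path blocked by {D, E}):
  P1: blocked at fork node D ∈ conditioning set.
  P2: blocked at fork node E ∈ conditioning set.
  P3: blocked at fork node E ∈ conditioning set.
  P4: blocked at fork node E ∈ conditioning set.
{D, E} satisfies the backdoor criterion.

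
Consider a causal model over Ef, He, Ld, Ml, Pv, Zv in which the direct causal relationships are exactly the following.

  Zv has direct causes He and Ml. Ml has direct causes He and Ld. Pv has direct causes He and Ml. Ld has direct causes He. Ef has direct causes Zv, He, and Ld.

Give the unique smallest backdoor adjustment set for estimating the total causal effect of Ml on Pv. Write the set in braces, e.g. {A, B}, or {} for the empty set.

Variables eligible for adjustment (non-descendants of Ml, excluding Ml and Pv): {He, Ld}.
Backdoor paths from Ml to Pv:
  P1: Ml <- He -> Pv
  P2: Ml <- Ld <- He -> Pv
  P3: Ml <- Ld -> Ef <- He -> Pv
  P4: Ml <- Ld -> Ef <- Zv <- He -> Pv
The empty set is not sufficient: P1 (Ml <- He -> Pv) has no collider blocking it and no conditioned non-collider, so it is open.
Try {He}:
  P1: blocked at fork node He ∈ conditioning set.
  P2: blocked at fork node He ∈ conditioning set.
  P3: blocked at collider Ef (neither it nor any descendant is in the conditioning set).
  P4: blocked at collider Ef (neither it nor any descendant is in the conditioning set).
{He} contains no descendant of Ml and blocks every backdoor path.
No other singleton works — e.g. {Ld} leaves P1 open — so {He} is the unique smallest valid adjustment set.

{He}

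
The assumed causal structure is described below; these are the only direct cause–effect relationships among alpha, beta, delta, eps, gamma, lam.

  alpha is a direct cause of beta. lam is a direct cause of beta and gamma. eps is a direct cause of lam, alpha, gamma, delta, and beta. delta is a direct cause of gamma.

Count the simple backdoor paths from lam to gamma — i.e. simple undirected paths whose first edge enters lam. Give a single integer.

2

A backdoor path from lam to gamma is any simple undirected path whose first edge points into lam (i.e. leaves lam via a parent).
Parents of lam: {eps}.
Enumerating:
  P1: lam <- eps -> delta -> gamma
  P2: lam <- eps -> gamma
That exhausts the simple backdoor paths. Count: 2.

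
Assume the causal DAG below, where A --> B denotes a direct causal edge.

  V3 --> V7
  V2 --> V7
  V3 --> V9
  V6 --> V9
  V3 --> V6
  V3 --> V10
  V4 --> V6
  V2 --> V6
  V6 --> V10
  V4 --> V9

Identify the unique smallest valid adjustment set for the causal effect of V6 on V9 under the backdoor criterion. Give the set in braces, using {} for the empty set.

{V3, V4}

Variables eligible for adjustment (non-descendants of V6, excluding V6 and V9): {V2, V3, V4, V7}.
Backdoor paths from V6 to V9:
  P1: V6 <- V3 -> V9
  P2: V6 <- V2 -> V7 <- V3 -> V9
  P3: V6 <- V4 -> V9
The empty set is not sufficient: P1 (V6 <- V3 -> V9) has no collider blocking it and no conditioned non-collider, so it is open.
Try {V3, V4}:
  P1: blocked at fork node V3 ∈ conditioning set.
  P2: blocked at collider V7 (neither it nor any descendant is in the conditioning set).
  P3: blocked at fork node V4 ∈ conditioning set.
{V3, V4} contains no descendant of V6 and blocks every backdoor path.
Every element of {V3, V4} is needed (dropping V3 leaves P1 open; dropping V4 leaves P3 open), so no proper subset is valid.
Among all size-2 subsets of the eligible variables, only {V3, V4} blocks every backdoor path, so it is the unique smallest valid adjustment set.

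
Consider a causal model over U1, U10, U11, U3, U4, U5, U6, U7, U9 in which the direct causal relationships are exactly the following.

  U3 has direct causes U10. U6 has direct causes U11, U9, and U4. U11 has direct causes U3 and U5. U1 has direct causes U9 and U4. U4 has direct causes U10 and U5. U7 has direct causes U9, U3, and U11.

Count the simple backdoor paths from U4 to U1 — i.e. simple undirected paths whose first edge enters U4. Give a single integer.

A backdoor path from U4 to U1 is any simple undirected path whose first edge points into U4 (i.e. leaves U4 via a parent).
Parents of U4: {U10, U5}.
Enumerating:
  P1: U4 <- U5 -> U11 <- U3 -> U7 <- U9 -> U1
  P2: U4 <- U5 -> U11 -> U6 <- U9 -> U1
  P3: U4 <- U5 -> U11 -> U7 <- U9 -> U1
  P4: U4 <- U10 -> U3 -> U11 -> U6 <- U9 -> U1
  P5: U4 <- U10 -> U3 -> U11 -> U7 <- U9 -> U1
  P6: U4 <- U10 -> U3 -> U7 <- U9 -> U1
  P7: U4 <- U10 -> U3 -> U7 <- U11 -> U6 <- U9 -> U1
That exhausts the simple backdoor paths. Count: 7.

7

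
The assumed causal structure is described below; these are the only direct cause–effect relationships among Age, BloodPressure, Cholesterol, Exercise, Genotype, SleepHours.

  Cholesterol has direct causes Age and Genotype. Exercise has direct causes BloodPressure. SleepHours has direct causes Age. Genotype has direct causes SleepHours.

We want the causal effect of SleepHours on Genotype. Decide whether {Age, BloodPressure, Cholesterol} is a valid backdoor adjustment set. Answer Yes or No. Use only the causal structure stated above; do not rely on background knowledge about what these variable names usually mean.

No

Backdoor paths from SleepHours to Genotype (paths whose first edge points into SleepHours):
  P1: SleepHours <- Age -> Cholesterol <- Genotype
Condition 1 (no descendant of SleepHours in the set): FAILS — Cholesterol is a descendant of SleepHours.
Condition 2 (every backdoor path blocked by {Age, BloodPressure, Cholesterol}):
  P1: blocked at fork node Age ∈ conditioning set.
{Age, BloodPressure, Cholesterol} does not satisfy the backdoor criterion.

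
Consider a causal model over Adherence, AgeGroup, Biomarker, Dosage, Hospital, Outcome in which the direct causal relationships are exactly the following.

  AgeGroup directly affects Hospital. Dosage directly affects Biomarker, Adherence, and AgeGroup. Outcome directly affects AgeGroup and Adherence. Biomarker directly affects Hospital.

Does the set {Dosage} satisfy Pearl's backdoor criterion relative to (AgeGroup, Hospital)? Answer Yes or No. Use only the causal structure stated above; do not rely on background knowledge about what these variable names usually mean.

Backdoor paths from AgeGroup to Hospital (paths whose first edge points into AgeGroup):
  P1: AgeGroup <- Dosage -> Biomarker -> Hospital
  P2: AgeGroup <- Outcome -> Adherence <- Dosage -> Biomarker -> Hospital
Condition 1 (no descendant of AgeGroup in the set): holds — descendants of AgeGroup are {Hospital}; none are in {Dosage}.
Condition 2 (every backdoor path blocked by {Dosage}):
  P1: blocked at fork node Dosage ∈ conditioning set.
  P2: blocked at collider Adherence (neither it nor any descendant is in the conditioning set).
{Dosage} satisfies the backdoor criterion.

Yes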